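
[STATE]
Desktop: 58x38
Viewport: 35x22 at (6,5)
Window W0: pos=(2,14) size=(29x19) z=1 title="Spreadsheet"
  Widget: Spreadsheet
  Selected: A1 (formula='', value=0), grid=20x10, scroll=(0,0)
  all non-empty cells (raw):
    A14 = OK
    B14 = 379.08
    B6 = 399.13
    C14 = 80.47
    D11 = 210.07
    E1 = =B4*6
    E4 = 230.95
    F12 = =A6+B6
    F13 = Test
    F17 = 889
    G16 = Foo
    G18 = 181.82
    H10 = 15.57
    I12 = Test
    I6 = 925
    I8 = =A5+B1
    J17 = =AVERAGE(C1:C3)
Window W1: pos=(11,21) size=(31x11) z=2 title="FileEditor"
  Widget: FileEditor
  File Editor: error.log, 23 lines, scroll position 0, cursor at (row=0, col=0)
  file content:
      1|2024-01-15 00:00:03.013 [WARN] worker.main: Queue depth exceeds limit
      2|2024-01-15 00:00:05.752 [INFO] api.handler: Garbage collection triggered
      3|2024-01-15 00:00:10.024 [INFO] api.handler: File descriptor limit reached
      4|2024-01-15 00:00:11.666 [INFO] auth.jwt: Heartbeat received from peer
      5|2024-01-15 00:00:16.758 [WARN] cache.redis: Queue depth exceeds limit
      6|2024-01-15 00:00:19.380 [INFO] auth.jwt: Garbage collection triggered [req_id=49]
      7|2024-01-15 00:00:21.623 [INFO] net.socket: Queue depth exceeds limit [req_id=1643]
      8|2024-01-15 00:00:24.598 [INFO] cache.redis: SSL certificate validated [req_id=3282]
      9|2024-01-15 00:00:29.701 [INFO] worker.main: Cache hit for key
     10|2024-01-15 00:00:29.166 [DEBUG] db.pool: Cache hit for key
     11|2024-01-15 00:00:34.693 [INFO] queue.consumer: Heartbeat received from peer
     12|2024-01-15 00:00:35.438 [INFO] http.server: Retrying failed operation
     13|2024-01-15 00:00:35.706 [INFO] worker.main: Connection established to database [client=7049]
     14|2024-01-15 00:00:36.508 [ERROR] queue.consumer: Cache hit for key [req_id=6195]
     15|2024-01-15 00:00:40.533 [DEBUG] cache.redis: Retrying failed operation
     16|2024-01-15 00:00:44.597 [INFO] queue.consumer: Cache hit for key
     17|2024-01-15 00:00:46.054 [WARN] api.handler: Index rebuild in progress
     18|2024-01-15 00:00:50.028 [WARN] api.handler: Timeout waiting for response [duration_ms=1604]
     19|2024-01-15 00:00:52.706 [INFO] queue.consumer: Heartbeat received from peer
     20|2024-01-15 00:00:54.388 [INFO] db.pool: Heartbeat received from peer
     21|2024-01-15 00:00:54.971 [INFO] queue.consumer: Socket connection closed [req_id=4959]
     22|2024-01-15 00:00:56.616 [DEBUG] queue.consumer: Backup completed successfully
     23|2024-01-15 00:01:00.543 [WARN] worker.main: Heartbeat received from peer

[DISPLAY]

                                   
                                   
                                   
                                   
                                   
                                   
                                   
                                   
                                   
━━━━━━━━━━━━━━━━━━━━━━━━┓          
readsheet               ┃          
────────────────────────┨          
                        ┃          
    A       B       C   ┃          
------------------------┃          
      [0]       0       ┃          
     ┏━━━━━━━━━━━━━━━━━━━━━━━━━━━━━
     ┃ FileEditor                  
     ┠─────────────────────────────
     ┃█024-01-15 00:00:03.013 [WAR▲
     ┃2024-01-15 00:00:05.752 [INF█
     ┃2024-01-15 00:00:10.024 [INF░


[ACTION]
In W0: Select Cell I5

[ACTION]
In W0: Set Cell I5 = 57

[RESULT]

                                   
                                   
                                   
                                   
                                   
                                   
                                   
                                   
                                   
━━━━━━━━━━━━━━━━━━━━━━━━┓          
readsheet               ┃          
────────────────────────┨          
 57                     ┃          
    A       B       C   ┃          
------------------------┃          
        0       0       ┃          
     ┏━━━━━━━━━━━━━━━━━━━━━━━━━━━━━
     ┃ FileEditor                  
     ┠─────────────────────────────
     ┃█024-01-15 00:00:03.013 [WAR▲
     ┃2024-01-15 00:00:05.752 [INF█
     ┃2024-01-15 00:00:10.024 [INF░


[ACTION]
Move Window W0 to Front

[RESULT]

                                   
                                   
                                   
                                   
                                   
                                   
                                   
                                   
                                   
━━━━━━━━━━━━━━━━━━━━━━━━┓          
readsheet               ┃          
────────────────────────┨          
 57                     ┃          
    A       B       C   ┃          
------------------------┃          
        0       0       ┃          
        0       0       ┃━━━━━━━━━━
        0       0       ┃          
        0       0       ┃──────────
        0       0       ┃.013 [WAR▲
        0  399.13       ┃.752 [INF█
        0       0       ┃.024 [INF░


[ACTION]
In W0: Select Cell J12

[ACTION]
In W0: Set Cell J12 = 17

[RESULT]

                                   
                                   
                                   
                                   
                                   
                                   
                                   
                                   
                                   
━━━━━━━━━━━━━━━━━━━━━━━━┓          
readsheet               ┃          
────────────────────────┨          
: 17                    ┃          
    A       B       C   ┃          
------------------------┃          
        0       0       ┃          
        0       0       ┃━━━━━━━━━━
        0       0       ┃          
        0       0       ┃──────────
        0       0       ┃.013 [WAR▲
        0  399.13       ┃.752 [INF█
        0       0       ┃.024 [INF░


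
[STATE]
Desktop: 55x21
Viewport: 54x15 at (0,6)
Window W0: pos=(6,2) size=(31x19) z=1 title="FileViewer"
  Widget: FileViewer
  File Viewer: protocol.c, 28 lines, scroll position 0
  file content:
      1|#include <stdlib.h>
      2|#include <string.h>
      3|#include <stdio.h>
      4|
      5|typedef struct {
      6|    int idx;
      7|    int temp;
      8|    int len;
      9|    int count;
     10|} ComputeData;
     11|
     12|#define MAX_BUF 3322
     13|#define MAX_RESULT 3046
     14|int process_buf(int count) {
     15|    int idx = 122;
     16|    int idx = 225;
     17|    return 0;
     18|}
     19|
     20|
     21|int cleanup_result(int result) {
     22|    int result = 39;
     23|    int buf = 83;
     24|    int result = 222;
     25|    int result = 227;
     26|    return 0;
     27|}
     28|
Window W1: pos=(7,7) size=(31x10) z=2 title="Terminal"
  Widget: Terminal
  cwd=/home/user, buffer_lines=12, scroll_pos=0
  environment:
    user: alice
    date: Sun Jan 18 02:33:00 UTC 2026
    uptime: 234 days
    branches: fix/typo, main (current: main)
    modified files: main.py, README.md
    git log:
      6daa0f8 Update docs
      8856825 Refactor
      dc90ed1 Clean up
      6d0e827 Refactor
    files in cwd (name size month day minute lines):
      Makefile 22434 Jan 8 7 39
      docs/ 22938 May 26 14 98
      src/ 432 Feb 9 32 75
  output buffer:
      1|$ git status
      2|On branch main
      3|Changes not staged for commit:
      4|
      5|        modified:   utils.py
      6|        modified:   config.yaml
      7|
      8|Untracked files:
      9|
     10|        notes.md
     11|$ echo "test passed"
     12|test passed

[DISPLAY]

      ┃#include <string.h>         █┃                 
      ┃┏━━━━━━━━━━━━━━━━━━━━━━━━━━━━━┓                
      ┃┃ Terminal                    ┃                
      ┃┠─────────────────────────────┨                
      ┃┃$ git status                 ┃                
      ┃┃On branch main               ┃                
      ┃┃Changes not staged for commit┃                
      ┃┃                             ┃                
      ┃┃        modified:   utils.py ┃                
      ┃┃        modified:   config.ya┃                
      ┃┗━━━━━━━━━━━━━━━━━━━━━━━━━━━━━┛                
      ┃#define MAX_RESULT 3046     ░┃                 
      ┃int process_buf(int count) {░┃                 
      ┃    int idx = 122;          ▼┃                 
      ┗━━━━━━━━━━━━━━━━━━━━━━━━━━━━━┛                 


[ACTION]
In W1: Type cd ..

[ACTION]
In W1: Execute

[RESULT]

      ┃#include <string.h>         █┃                 
      ┃┏━━━━━━━━━━━━━━━━━━━━━━━━━━━━━┓                
      ┃┃ Terminal                    ┃                
      ┃┠─────────────────────────────┨                
      ┃┃        notes.md             ┃                
      ┃┃$ echo "test passed"         ┃                
      ┃┃test passed                  ┃                
      ┃┃$ cd ..                      ┃                
      ┃┃                             ┃                
      ┃┃$ █                          ┃                
      ┃┗━━━━━━━━━━━━━━━━━━━━━━━━━━━━━┛                
      ┃#define MAX_RESULT 3046     ░┃                 
      ┃int process_buf(int count) {░┃                 
      ┃    int idx = 122;          ▼┃                 
      ┗━━━━━━━━━━━━━━━━━━━━━━━━━━━━━┛                 


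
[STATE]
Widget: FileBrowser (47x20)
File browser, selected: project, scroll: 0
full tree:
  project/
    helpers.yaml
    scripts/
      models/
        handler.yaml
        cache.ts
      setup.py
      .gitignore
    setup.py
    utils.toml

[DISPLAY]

> [-] project/                                 
    helpers.yaml                               
    [+] scripts/                               
    setup.py                                   
    utils.toml                                 
                                               
                                               
                                               
                                               
                                               
                                               
                                               
                                               
                                               
                                               
                                               
                                               
                                               
                                               
                                               


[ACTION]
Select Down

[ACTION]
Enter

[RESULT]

  [-] project/                                 
  > helpers.yaml                               
    [+] scripts/                               
    setup.py                                   
    utils.toml                                 
                                               
                                               
                                               
                                               
                                               
                                               
                                               
                                               
                                               
                                               
                                               
                                               
                                               
                                               
                                               


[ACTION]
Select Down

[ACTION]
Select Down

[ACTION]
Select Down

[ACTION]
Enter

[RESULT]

  [-] project/                                 
    helpers.yaml                               
    [+] scripts/                               
    setup.py                                   
  > utils.toml                                 
                                               
                                               
                                               
                                               
                                               
                                               
                                               
                                               
                                               
                                               
                                               
                                               
                                               
                                               
                                               


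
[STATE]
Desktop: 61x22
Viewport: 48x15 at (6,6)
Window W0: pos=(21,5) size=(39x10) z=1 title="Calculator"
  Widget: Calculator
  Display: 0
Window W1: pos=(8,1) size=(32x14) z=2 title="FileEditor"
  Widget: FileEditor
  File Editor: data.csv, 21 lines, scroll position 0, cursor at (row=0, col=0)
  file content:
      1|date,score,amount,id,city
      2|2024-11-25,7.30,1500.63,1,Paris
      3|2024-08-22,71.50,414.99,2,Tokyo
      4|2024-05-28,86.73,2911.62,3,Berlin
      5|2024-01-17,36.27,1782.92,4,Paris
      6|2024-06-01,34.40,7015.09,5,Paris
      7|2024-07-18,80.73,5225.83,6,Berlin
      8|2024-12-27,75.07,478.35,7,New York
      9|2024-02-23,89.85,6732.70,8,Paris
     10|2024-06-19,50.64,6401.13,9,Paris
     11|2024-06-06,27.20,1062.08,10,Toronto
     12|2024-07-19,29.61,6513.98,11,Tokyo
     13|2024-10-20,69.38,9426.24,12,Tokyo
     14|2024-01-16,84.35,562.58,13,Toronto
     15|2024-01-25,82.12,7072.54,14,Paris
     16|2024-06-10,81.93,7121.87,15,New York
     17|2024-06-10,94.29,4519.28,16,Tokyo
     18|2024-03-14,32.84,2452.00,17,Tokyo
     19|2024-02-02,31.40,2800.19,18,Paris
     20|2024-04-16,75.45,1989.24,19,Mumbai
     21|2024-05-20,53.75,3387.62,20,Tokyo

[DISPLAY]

  ┃2024-08-22,71.50,414.99,2,Tok░┃              
  ┃2024-05-28,86.73,2911.62,3,Be░┃──────────────
  ┃2024-01-17,36.27,1782.92,4,Pa░┃              
  ┃2024-06-01,34.40,7015.09,5,Pa░┃              
  ┃2024-07-18,80.73,5225.83,6,Be░┃              
  ┃2024-12-27,75.07,478.35,7,New░┃              
  ┃2024-02-23,89.85,6732.70,8,Pa░┃              
  ┃2024-06-19,50.64,6401.13,9,Pa▼┃              
  ┗━━━━━━━━━━━━━━━━━━━━━━━━━━━━━━┛━━━━━━━━━━━━━━
                                                
                                                
                                                
                                                
                                                
                                                


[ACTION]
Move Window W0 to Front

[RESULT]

  ┃2024-08-22,7┃ Calculator                     
  ┃2024-05-28,8┠────────────────────────────────
  ┃2024-01-17,3┃                                
  ┃2024-06-01,3┃┌───┬───┬───┬───┐               
  ┃2024-07-18,8┃│ 7 │ 8 │ 9 │ ÷ │               
  ┃2024-12-27,7┃├───┼───┼───┼───┤               
  ┃2024-02-23,8┃│ 4 │ 5 │ 6 │ × │               
  ┃2024-06-19,5┃└───┴───┴───┴───┘               
  ┗━━━━━━━━━━━━┗━━━━━━━━━━━━━━━━━━━━━━━━━━━━━━━━
                                                
                                                
                                                
                                                
                                                
                                                


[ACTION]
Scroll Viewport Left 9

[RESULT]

        ┃2024-08-22,7┃ Calculator               
        ┃2024-05-28,8┠──────────────────────────
        ┃2024-01-17,3┃                          
        ┃2024-06-01,3┃┌───┬───┬───┬───┐         
        ┃2024-07-18,8┃│ 7 │ 8 │ 9 │ ÷ │         
        ┃2024-12-27,7┃├───┼───┼───┼───┤         
        ┃2024-02-23,8┃│ 4 │ 5 │ 6 │ × │         
        ┃2024-06-19,5┃└───┴───┴───┴───┘         
        ┗━━━━━━━━━━━━┗━━━━━━━━━━━━━━━━━━━━━━━━━━
                                                
                                                
                                                
                                                
                                                
                                                


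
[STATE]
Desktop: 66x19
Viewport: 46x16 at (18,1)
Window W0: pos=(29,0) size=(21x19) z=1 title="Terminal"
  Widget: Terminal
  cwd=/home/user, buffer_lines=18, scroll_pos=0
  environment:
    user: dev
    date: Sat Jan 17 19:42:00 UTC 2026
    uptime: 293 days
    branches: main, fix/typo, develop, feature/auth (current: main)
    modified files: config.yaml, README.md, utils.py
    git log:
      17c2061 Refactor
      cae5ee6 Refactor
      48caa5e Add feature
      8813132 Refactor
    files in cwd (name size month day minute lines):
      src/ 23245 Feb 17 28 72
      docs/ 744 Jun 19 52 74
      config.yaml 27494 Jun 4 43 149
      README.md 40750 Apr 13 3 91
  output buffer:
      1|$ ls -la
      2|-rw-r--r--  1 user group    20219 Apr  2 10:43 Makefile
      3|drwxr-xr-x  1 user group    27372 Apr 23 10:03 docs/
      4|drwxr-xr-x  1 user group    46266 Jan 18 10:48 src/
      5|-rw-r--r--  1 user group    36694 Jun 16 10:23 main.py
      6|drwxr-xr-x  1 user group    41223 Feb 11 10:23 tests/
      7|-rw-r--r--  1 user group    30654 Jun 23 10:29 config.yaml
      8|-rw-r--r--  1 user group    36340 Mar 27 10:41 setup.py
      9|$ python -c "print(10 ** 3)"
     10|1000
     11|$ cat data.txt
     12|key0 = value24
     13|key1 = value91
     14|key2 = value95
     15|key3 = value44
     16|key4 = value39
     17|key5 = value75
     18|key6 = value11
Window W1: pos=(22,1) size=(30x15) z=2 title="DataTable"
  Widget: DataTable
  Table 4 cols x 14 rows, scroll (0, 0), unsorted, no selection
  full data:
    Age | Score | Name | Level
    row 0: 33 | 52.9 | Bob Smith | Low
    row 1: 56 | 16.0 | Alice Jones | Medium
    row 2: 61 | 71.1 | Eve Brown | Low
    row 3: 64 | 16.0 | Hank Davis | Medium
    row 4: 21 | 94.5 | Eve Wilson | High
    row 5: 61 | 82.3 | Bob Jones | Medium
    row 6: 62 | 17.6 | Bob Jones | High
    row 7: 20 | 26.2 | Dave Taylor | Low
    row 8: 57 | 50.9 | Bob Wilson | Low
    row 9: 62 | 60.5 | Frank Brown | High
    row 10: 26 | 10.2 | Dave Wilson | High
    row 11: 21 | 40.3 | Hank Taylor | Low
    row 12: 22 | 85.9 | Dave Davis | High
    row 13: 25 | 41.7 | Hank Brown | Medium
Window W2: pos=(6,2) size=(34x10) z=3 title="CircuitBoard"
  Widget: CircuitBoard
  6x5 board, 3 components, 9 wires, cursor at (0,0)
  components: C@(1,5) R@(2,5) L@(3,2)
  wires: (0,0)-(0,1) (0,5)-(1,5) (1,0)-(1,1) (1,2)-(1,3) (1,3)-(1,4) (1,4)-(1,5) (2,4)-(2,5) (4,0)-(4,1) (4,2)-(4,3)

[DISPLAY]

    ┏━━━━━━━━━━━━━━━━━━━━━━━━━━━━┓            
━━━━━━━━━━━━━━━━━━━━━┓           ┃            
rd                   ┃───────────┨            
─────────────────────┨    │Level ┃            
4 5                  ┃────┼──────┃            
             ·       ┃th  │Low   ┃            
             │       ┃ones│Medium┃            
 · ─ · ─ · ─ C       ┃wn  │Low   ┃            
                     ┃vis │Medium┃            
         · ─ R       ┃son │High  ┃            
━━━━━━━━━━━━━━━━━━━━━┛es  │Medium┃            
    ┃62 │17.6 │Bob Jones  │High  ┃            
    ┃20 │26.2 │Dave Taylor│Low   ┃            
    ┃57 │50.9 │Bob Wilson │Low   ┃            
    ┗━━━━━━━━━━━━━━━━━━━━━━━━━━━━┛            
           ┃key2 = value95     ┃              


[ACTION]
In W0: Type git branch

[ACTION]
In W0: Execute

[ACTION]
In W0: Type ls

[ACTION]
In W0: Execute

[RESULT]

    ┏━━━━━━━━━━━━━━━━━━━━━━━━━━━━┓            
━━━━━━━━━━━━━━━━━━━━━┓           ┃            
rd                   ┃───────────┨            
─────────────────────┨    │Level ┃            
4 5                  ┃────┼──────┃            
             ·       ┃th  │Low   ┃            
             │       ┃ones│Medium┃            
 · ─ · ─ · ─ C       ┃wn  │Low   ┃            
                     ┃vis │Medium┃            
         · ─ R       ┃son │High  ┃            
━━━━━━━━━━━━━━━━━━━━━┛es  │Medium┃            
    ┃62 │17.6 │Bob Jones  │High  ┃            
    ┃20 │26.2 │Dave Taylor│Low   ┃            
    ┃57 │50.9 │Bob Wilson │Low   ┃            
    ┗━━━━━━━━━━━━━━━━━━━━━━━━━━━━┛            
           ┃src/  docs/  config┃              


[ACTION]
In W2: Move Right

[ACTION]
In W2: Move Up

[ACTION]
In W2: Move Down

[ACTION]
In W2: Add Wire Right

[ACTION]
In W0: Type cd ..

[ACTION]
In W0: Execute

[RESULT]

    ┏━━━━━━━━━━━━━━━━━━━━━━━━━━━━┓            
━━━━━━━━━━━━━━━━━━━━━┓           ┃            
rd                   ┃───────────┨            
─────────────────────┨    │Level ┃            
4 5                  ┃────┼──────┃            
             ·       ┃th  │Low   ┃            
             │       ┃ones│Medium┃            
 · ─ · ─ · ─ C       ┃wn  │Low   ┃            
                     ┃vis │Medium┃            
         · ─ R       ┃son │High  ┃            
━━━━━━━━━━━━━━━━━━━━━┛es  │Medium┃            
    ┃62 │17.6 │Bob Jones  │High  ┃            
    ┃20 │26.2 │Dave Taylor│Low   ┃            
    ┃57 │50.9 │Bob Wilson │Low   ┃            
    ┗━━━━━━━━━━━━━━━━━━━━━━━━━━━━┛            
           ┃                   ┃              


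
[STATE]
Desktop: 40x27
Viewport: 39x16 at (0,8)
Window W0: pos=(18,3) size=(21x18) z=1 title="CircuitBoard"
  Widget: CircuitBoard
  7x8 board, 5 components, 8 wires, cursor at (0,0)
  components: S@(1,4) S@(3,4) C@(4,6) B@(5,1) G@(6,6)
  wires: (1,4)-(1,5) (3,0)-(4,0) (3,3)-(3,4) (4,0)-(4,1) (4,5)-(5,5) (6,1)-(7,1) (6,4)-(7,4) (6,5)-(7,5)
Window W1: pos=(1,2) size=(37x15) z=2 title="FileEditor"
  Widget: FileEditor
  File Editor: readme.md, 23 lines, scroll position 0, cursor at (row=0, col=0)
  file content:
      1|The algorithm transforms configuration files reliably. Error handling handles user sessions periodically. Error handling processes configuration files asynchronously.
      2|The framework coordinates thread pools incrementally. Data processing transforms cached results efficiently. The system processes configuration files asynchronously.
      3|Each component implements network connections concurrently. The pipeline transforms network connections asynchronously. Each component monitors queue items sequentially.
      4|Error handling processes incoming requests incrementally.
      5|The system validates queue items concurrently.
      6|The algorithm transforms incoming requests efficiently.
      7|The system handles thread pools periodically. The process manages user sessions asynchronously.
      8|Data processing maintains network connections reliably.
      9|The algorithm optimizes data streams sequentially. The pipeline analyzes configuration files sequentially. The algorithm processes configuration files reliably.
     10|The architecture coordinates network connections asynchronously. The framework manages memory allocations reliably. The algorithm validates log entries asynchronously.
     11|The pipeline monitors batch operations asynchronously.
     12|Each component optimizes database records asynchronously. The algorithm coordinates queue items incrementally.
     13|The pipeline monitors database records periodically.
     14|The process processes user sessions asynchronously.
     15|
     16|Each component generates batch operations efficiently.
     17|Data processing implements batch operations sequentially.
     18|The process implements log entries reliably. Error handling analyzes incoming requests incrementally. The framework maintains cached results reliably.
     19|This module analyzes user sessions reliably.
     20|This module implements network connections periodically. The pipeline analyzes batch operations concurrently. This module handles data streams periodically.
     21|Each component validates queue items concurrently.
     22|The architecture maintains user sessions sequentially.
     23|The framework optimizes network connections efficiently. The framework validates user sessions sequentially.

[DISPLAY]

 ┃Error handling processes incoming ░┃┃
 ┃The system validates queue items c░┃┃
 ┃The algorithm transforms incoming ░┃┃
 ┃The system handles thread pools pe░┃┃
 ┃Data processing maintains network ░┃┃
 ┃The algorithm optimizes data strea░┃┃
 ┃The architecture coordinates netwo░┃┃
 ┃The pipeline monitors batch operat▼┃┃
 ┗━━━━━━━━━━━━━━━━━━━━━━━━━━━━━━━━━━━┛┃
                  ┃5       B          ┃
                  ┃                   ┃
                  ┃6       ·          ┃
                  ┗━━━━━━━━━━━━━━━━━━━┛
                                       
                                       
                                       


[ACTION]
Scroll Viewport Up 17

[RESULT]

                                       
                                       
 ┏━━━━━━━━━━━━━━━━━━━━━━━━━━━━━━━━━━━┓ 
 ┃ FileEditor                        ┃┓
 ┠───────────────────────────────────┨┃
 ┃█he algorithm transforms configura▲┃┨
 ┃The framework coordinates thread p█┃┃
 ┃Each component implements network ░┃┃
 ┃Error handling processes incoming ░┃┃
 ┃The system validates queue items c░┃┃
 ┃The algorithm transforms incoming ░┃┃
 ┃The system handles thread pools pe░┃┃
 ┃Data processing maintains network ░┃┃
 ┃The algorithm optimizes data strea░┃┃
 ┃The architecture coordinates netwo░┃┃
 ┃The pipeline monitors batch operat▼┃┃


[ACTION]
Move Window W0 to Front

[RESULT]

                                       
                                       
 ┏━━━━━━━━━━━━━━━━━━━━━━━━━━━━━━━━━━━┓ 
 ┃ FileEditor     ┏━━━━━━━━━━━━━━━━━━━┓
 ┠────────────────┃ CircuitBoard      ┃
 ┃█he algorithm tr┠───────────────────┨
 ┃The framework co┃   0 1 2 3 4 5 6   ┃
 ┃Each component i┃0  [.]             ┃
 ┃Error handling p┃                   ┃
 ┃The system valid┃1                  ┃
 ┃The algorithm tr┃                   ┃
 ┃The system handl┃2                  ┃
 ┃Data processing ┃                   ┃
 ┃The algorithm op┃3   ·           · ─┃
 ┃The architecture┃    │              ┃
 ┃The pipeline mon┃4   · ─ ·          ┃


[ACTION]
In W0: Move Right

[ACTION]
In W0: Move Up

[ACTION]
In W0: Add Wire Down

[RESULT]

                                       
                                       
 ┏━━━━━━━━━━━━━━━━━━━━━━━━━━━━━━━━━━━┓ 
 ┃ FileEditor     ┏━━━━━━━━━━━━━━━━━━━┓
 ┠────────────────┃ CircuitBoard      ┃
 ┃█he algorithm tr┠───────────────────┨
 ┃The framework co┃   0 1 2 3 4 5 6   ┃
 ┃Each component i┃0      [.]         ┃
 ┃Error handling p┃        │          ┃
 ┃The system valid┃1       ·          ┃
 ┃The algorithm tr┃                   ┃
 ┃The system handl┃2                  ┃
 ┃Data processing ┃                   ┃
 ┃The algorithm op┃3   ·           · ─┃
 ┃The architecture┃    │              ┃
 ┃The pipeline mon┃4   · ─ ·          ┃


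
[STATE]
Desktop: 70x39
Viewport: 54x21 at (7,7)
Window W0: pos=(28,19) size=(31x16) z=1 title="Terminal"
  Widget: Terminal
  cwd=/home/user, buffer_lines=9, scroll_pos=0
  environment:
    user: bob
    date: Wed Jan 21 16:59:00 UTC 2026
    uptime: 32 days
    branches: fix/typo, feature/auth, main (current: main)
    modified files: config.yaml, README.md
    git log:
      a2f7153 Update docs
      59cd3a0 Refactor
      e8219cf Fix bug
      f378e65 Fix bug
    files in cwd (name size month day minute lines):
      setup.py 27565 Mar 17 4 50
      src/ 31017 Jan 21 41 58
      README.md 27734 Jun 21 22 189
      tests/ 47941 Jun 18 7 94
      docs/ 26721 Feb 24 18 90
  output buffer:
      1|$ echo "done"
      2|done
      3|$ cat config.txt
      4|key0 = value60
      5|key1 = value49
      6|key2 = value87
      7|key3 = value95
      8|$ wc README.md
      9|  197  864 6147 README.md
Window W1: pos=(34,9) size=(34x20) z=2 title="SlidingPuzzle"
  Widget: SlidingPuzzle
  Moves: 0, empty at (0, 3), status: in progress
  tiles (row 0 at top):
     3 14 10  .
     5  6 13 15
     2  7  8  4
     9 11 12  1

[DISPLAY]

                                                      
                                                      
                           ┏━━━━━━━━━━━━━━━━━━━━━━━━━━
                           ┃ SlidingPuzzle            
                           ┠──────────────────────────
                           ┃┌────┬────┬────┬────┐     
                           ┃│  3 │ 14 │ 10 │    │     
                           ┃├────┼────┼────┼────┤     
                           ┃│  5 │  6 │ 13 │ 15 │     
                           ┃├────┼────┼────┼────┤     
                           ┃│  2 │  7 │  8 │  4 │     
                           ┃├────┼────┼────┼────┤     
                     ┏━━━━━┃│  9 │ 11 │ 12 │  1 │     
                     ┃ Term┃└────┴────┴────┴────┘     
                     ┠─────┃Moves: 0                  
                     ┃$ ech┃                          
                     ┃done ┃                          
                     ┃$ cat┃                          
                     ┃key0 ┃                          
                     ┃key1 ┃                          
                     ┃key2 ┃                          


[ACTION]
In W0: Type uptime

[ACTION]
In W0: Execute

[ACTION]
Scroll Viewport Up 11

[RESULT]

                                                      
                                                      
                                                      
                                                      
                                                      
                                                      
                                                      
                                                      
                                                      
                           ┏━━━━━━━━━━━━━━━━━━━━━━━━━━
                           ┃ SlidingPuzzle            
                           ┠──────────────────────────
                           ┃┌────┬────┬────┬────┐     
                           ┃│  3 │ 14 │ 10 │    │     
                           ┃├────┼────┼────┼────┤     
                           ┃│  5 │  6 │ 13 │ 15 │     
                           ┃├────┼────┼────┼────┤     
                           ┃│  2 │  7 │  8 │  4 │     
                           ┃├────┼────┼────┼────┤     
                     ┏━━━━━┃│  9 │ 11 │ 12 │  1 │     
                     ┃ Term┃└────┴────┴────┴────┘     


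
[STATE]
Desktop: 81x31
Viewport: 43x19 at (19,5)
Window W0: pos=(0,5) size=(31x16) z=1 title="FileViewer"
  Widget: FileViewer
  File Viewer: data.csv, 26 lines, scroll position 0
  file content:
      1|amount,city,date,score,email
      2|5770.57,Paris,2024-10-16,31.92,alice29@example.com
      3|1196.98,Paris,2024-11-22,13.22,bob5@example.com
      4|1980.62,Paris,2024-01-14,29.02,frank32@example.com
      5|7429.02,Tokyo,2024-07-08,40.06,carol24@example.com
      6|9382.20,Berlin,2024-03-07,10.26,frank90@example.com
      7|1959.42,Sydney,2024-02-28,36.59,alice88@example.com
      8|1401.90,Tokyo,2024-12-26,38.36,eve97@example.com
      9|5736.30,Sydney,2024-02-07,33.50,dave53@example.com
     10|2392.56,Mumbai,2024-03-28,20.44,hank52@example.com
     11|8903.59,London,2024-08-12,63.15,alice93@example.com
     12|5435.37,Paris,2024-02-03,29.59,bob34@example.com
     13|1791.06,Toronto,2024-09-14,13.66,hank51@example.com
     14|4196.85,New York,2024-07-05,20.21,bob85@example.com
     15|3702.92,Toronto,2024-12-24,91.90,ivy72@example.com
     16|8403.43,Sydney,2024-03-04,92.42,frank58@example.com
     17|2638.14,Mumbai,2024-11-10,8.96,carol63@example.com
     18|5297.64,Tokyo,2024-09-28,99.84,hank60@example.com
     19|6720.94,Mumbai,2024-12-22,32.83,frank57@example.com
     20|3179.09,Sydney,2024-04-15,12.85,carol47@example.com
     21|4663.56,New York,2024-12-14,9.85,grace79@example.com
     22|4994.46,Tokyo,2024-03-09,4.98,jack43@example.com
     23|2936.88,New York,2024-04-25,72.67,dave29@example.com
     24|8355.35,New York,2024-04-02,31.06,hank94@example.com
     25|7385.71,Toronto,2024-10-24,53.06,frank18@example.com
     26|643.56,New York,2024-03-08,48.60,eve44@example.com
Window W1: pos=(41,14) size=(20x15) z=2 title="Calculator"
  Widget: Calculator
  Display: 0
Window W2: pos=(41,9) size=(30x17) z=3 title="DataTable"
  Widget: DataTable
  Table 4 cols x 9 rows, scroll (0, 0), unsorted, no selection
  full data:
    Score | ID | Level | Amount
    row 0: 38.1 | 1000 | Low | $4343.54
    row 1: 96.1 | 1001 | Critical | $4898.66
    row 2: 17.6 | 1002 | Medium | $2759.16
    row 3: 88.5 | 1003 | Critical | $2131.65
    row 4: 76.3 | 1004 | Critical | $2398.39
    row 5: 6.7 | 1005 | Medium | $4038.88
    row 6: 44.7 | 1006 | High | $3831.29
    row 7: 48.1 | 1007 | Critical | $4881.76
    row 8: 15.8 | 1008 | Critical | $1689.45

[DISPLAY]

━━━━━━━━━━━┓                               
           ┃                               
───────────┨                               
core,email▲┃                               
-10-16,31.█┃          ┏━━━━━━━━━━━━━━━━━━━━
-11-22,13.░┃          ┃ DataTable          
-01-14,29.░┃          ┠────────────────────
-07-08,40.░┃          ┃Score│ID  │Level   │
4-03-07,10░┃          ┃─────┼────┼────────┼
4-02-28,36░┃          ┃38.1 │1000│Low     │
-12-26,38.░┃          ┃96.1 │1001│Critical│
4-02-07,33░┃          ┃17.6 │1002│Medium  │
4-03-28,20░┃          ┃88.5 │1003│Critical│
4-08-12,63░┃          ┃76.3 │1004│Critical│
-02-03,29.▼┃          ┃6.7  │1005│Medium  │
━━━━━━━━━━━┛          ┃44.7 │1006│High    │
                      ┃48.1 │1007│Critical│
                      ┃15.8 │1008│Critical│
                      ┃                    


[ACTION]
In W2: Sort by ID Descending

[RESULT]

━━━━━━━━━━━┓                               
           ┃                               
───────────┨                               
core,email▲┃                               
-10-16,31.█┃          ┏━━━━━━━━━━━━━━━━━━━━
-11-22,13.░┃          ┃ DataTable          
-01-14,29.░┃          ┠────────────────────
-07-08,40.░┃          ┃Score│ID ▼│Level   │
4-03-07,10░┃          ┃─────┼────┼────────┼
4-02-28,36░┃          ┃15.8 │1008│Critical│
-12-26,38.░┃          ┃48.1 │1007│Critical│
4-02-07,33░┃          ┃44.7 │1006│High    │
4-03-28,20░┃          ┃6.7  │1005│Medium  │
4-08-12,63░┃          ┃76.3 │1004│Critical│
-02-03,29.▼┃          ┃88.5 │1003│Critical│
━━━━━━━━━━━┛          ┃17.6 │1002│Medium  │
                      ┃96.1 │1001│Critical│
                      ┃38.1 │1000│Low     │
                      ┃                    


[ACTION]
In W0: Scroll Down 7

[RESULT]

━━━━━━━━━━━┓                               
           ┃                               
───────────┨                               
-12-26,38.▲┃                               
4-02-07,33░┃          ┏━━━━━━━━━━━━━━━━━━━━
4-03-28,20░┃          ┃ DataTable          
4-08-12,63░┃          ┠────────────────────
-02-03,29.░┃          ┃Score│ID ▼│Level   │
24-09-14,1░┃          ┃─────┼────┼────────┼
024-07-05,█┃          ┃15.8 │1008│Critical│
24-12-24,9░┃          ┃48.1 │1007│Critical│
4-03-04,92░┃          ┃44.7 │1006│High    │
4-11-10,8.░┃          ┃6.7  │1005│Medium  │
-09-28,99.░┃          ┃76.3 │1004│Critical│
4-12-22,32▼┃          ┃88.5 │1003│Critical│
━━━━━━━━━━━┛          ┃17.6 │1002│Medium  │
                      ┃96.1 │1001│Critical│
                      ┃38.1 │1000│Low     │
                      ┃                    
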